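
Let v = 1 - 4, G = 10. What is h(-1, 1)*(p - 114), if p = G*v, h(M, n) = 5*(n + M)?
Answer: 0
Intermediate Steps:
v = -3
h(M, n) = 5*M + 5*n (h(M, n) = 5*(M + n) = 5*M + 5*n)
p = -30 (p = 10*(-3) = -30)
h(-1, 1)*(p - 114) = (5*(-1) + 5*1)*(-30 - 114) = (-5 + 5)*(-144) = 0*(-144) = 0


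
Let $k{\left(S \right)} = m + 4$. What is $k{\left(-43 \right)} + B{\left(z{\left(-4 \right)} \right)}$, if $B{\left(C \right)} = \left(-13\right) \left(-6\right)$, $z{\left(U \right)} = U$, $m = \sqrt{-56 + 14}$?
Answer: $82 + i \sqrt{42} \approx 82.0 + 6.4807 i$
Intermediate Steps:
$m = i \sqrt{42}$ ($m = \sqrt{-42} = i \sqrt{42} \approx 6.4807 i$)
$B{\left(C \right)} = 78$
$k{\left(S \right)} = 4 + i \sqrt{42}$ ($k{\left(S \right)} = i \sqrt{42} + 4 = 4 + i \sqrt{42}$)
$k{\left(-43 \right)} + B{\left(z{\left(-4 \right)} \right)} = \left(4 + i \sqrt{42}\right) + 78 = 82 + i \sqrt{42}$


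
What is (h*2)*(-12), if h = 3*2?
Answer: -144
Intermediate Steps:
h = 6
(h*2)*(-12) = (6*2)*(-12) = 12*(-12) = -144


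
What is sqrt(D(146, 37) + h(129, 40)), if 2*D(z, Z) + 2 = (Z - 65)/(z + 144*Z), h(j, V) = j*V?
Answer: 4*sqrt(49294543)/391 ≈ 71.826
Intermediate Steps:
h(j, V) = V*j
D(z, Z) = -1 + (-65 + Z)/(2*(z + 144*Z)) (D(z, Z) = -1 + ((Z - 65)/(z + 144*Z))/2 = -1 + ((-65 + Z)/(z + 144*Z))/2 = -1 + (-65 + Z)/(2*(z + 144*Z)))
sqrt(D(146, 37) + h(129, 40)) = sqrt((-65 - 287*37 - 2*146)/(2*(146 + 144*37)) + 40*129) = sqrt((-65 - 10619 - 292)/(2*(146 + 5328)) + 5160) = sqrt((1/2)*(-10976)/5474 + 5160) = sqrt((1/2)*(1/5474)*(-10976) + 5160) = sqrt(-392/391 + 5160) = sqrt(2017168/391) = 4*sqrt(49294543)/391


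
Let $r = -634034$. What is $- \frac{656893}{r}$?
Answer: $\frac{656893}{634034} \approx 1.0361$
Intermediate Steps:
$- \frac{656893}{r} = - \frac{656893}{-634034} = \left(-656893\right) \left(- \frac{1}{634034}\right) = \frac{656893}{634034}$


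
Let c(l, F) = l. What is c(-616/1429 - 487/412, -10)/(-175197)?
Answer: 949715/103146883356 ≈ 9.2074e-6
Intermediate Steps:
c(-616/1429 - 487/412, -10)/(-175197) = (-616/1429 - 487/412)/(-175197) = (-616*1/1429 - 487*1/412)*(-1/175197) = (-616/1429 - 487/412)*(-1/175197) = -949715/588748*(-1/175197) = 949715/103146883356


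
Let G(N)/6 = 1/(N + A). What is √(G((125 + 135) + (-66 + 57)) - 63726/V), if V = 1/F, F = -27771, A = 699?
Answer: √15971856082707/95 ≈ 42068.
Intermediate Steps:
V = -1/27771 (V = 1/(-27771) = -1/27771 ≈ -3.6009e-5)
G(N) = 6/(699 + N) (G(N) = 6/(N + 699) = 6/(699 + N))
√(G((125 + 135) + (-66 + 57)) - 63726/V) = √(6/(699 + ((125 + 135) + (-66 + 57))) - 63726/(-1/27771)) = √(6/(699 + (260 - 9)) - 63726*(-27771)) = √(6/(699 + 251) + 1769734746) = √(6/950 + 1769734746) = √(6*(1/950) + 1769734746) = √(3/475 + 1769734746) = √(840624004353/475) = √15971856082707/95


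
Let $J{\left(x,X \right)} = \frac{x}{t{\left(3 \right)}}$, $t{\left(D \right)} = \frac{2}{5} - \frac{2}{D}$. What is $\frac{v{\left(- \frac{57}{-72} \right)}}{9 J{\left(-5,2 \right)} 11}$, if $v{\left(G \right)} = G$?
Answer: $\frac{19}{44550} \approx 0.00042649$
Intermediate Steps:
$t{\left(D \right)} = \frac{2}{5} - \frac{2}{D}$ ($t{\left(D \right)} = 2 \cdot \frac{1}{5} - \frac{2}{D} = \frac{2}{5} - \frac{2}{D}$)
$J{\left(x,X \right)} = - \frac{15 x}{4}$ ($J{\left(x,X \right)} = \frac{x}{\frac{2}{5} - \frac{2}{3}} = \frac{x}{- \frac{4}{15}} = x \left(- \frac{15}{4}\right) = - \frac{15 x}{4}$)
$\frac{v{\left(- \frac{57}{-72} \right)}}{9 J{\left(-5,2 \right)} 11} = \frac{\left(-57\right) \frac{1}{-72}}{9 \left(\left(- \frac{15}{4}\right) \left(-5\right)\right) 11} = \frac{\left(-57\right) \left(- \frac{1}{72}\right)}{9 \cdot \frac{75}{4} \cdot 11} = \frac{19}{24 \cdot \frac{675}{4} \cdot 11} = \frac{19}{24 \cdot \frac{7425}{4}} = \frac{19}{24} \cdot \frac{4}{7425} = \frac{19}{44550}$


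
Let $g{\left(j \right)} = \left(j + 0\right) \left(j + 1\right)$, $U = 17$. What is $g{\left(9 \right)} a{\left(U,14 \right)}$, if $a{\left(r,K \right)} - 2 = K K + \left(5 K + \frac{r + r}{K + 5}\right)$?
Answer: $\frac{461340}{19} \approx 24281.0$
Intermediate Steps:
$g{\left(j \right)} = j \left(1 + j\right)$
$a{\left(r,K \right)} = 2 + K^{2} + 5 K + \frac{2 r}{5 + K}$ ($a{\left(r,K \right)} = 2 + \left(K K + \left(5 K + \frac{r + r}{K + 5}\right)\right) = 2 + \left(K^{2} + \left(5 K + \frac{2 r}{5 + K}\right)\right) = 2 + \left(K^{2} + 5 K + \frac{2 r}{5 + K}\right) = 2 + K^{2} + 5 K + \frac{2 r}{5 + K}$)
$g{\left(9 \right)} a{\left(U,14 \right)} = 9 \left(1 + 9\right) \frac{10 + 14^{3} + 2 \cdot 17 + 10 \cdot 14^{2} + 27 \cdot 14}{5 + 14} = 9 \cdot 10 \frac{10 + 2744 + 34 + 10 \cdot 196 + 378}{19} = 90 \frac{10 + 2744 + 34 + 1960 + 378}{19} = 90 \cdot \frac{1}{19} \cdot 5126 = 90 \cdot \frac{5126}{19} = \frac{461340}{19}$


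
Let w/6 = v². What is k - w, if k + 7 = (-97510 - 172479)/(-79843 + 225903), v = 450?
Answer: -177464192409/146060 ≈ -1.2150e+6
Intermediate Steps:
w = 1215000 (w = 6*450² = 6*202500 = 1215000)
k = -1292409/146060 (k = -7 + (-97510 - 172479)/(-79843 + 225903) = -7 - 269989/146060 = -1292409/146060 ≈ -8.8485)
k - w = -1292409/146060 - 1*1215000 = -1292409/146060 - 1215000 = -177464192409/146060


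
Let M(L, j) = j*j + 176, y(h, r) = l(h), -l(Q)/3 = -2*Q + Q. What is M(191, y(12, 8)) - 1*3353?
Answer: -1881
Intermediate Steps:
l(Q) = 3*Q (l(Q) = -3*(-2*Q + Q) = -(-3)*Q = 3*Q)
y(h, r) = 3*h
M(L, j) = 176 + j² (M(L, j) = j² + 176 = 176 + j²)
M(191, y(12, 8)) - 1*3353 = (176 + (3*12)²) - 1*3353 = (176 + 36²) - 3353 = (176 + 1296) - 3353 = 1472 - 3353 = -1881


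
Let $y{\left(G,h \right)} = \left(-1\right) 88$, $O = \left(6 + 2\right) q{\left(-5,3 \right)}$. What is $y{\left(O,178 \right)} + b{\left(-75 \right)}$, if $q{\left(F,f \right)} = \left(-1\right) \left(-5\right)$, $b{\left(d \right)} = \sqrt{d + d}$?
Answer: $-88 + 5 i \sqrt{6} \approx -88.0 + 12.247 i$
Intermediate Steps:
$b{\left(d \right)} = \sqrt{2} \sqrt{d}$ ($b{\left(d \right)} = \sqrt{2 d} = \sqrt{2} \sqrt{d}$)
$q{\left(F,f \right)} = 5$
$O = 40$ ($O = \left(6 + 2\right) 5 = 8 \cdot 5 = 40$)
$y{\left(G,h \right)} = -88$
$y{\left(O,178 \right)} + b{\left(-75 \right)} = -88 + \sqrt{2} \sqrt{-75} = -88 + \sqrt{2} \cdot 5 i \sqrt{3} = -88 + 5 i \sqrt{6}$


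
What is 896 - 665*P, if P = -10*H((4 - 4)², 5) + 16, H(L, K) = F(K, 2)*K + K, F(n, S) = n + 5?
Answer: 356006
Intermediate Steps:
F(n, S) = 5 + n
H(L, K) = K + K*(5 + K) (H(L, K) = (5 + K)*K + K = K*(5 + K) + K = K + K*(5 + K))
P = -534 (P = -50*(6 + 5) + 16 = -50*11 + 16 = -10*55 + 16 = -550 + 16 = -534)
896 - 665*P = 896 - 665*(-534) = 896 + 355110 = 356006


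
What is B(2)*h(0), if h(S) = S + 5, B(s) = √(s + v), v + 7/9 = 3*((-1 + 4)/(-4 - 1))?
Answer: I*√130/3 ≈ 3.8006*I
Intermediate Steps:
v = -116/45 (v = -7/9 + 3*((-1 + 4)/(-4 - 1)) = -7/9 + 3*(3/(-5)) = -7/9 + 3*(3*(-⅕)) = -7/9 + 3*(-⅗) = -7/9 - 9/5 = -116/45 ≈ -2.5778)
B(s) = √(-116/45 + s) (B(s) = √(s - 116/45) = √(-116/45 + s))
h(S) = 5 + S
B(2)*h(0) = (√(-580 + 225*2)/15)*(5 + 0) = (√(-580 + 450)/15)*5 = (√(-130)/15)*5 = ((I*√130)/15)*5 = (I*√130/15)*5 = I*√130/3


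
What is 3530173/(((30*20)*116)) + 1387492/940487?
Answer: 3416651257451/65457895200 ≈ 52.196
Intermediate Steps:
3530173/(((30*20)*116)) + 1387492/940487 = 3530173/((600*116)) + 1387492*(1/940487) = 3530173/69600 + 1387492/940487 = 3416651257451/65457895200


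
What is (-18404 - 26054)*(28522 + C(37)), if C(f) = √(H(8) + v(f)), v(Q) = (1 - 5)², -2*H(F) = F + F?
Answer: -1268031076 - 88916*√2 ≈ -1.2682e+9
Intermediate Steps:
H(F) = -F (H(F) = -(F + F)/2 = -F)
v(Q) = 16 (v(Q) = (-4)² = 16)
C(f) = 2*√2 (C(f) = √(-1*8 + 16) = √(-8 + 16) = √8 = 2*√2)
(-18404 - 26054)*(28522 + C(37)) = (-18404 - 26054)*(28522 + 2*√2) = -44458*(28522 + 2*√2) = -1268031076 - 88916*√2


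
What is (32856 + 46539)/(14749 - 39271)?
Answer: -395/122 ≈ -3.2377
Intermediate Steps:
(32856 + 46539)/(14749 - 39271) = 79395/(-24522) = 79395*(-1/24522) = -395/122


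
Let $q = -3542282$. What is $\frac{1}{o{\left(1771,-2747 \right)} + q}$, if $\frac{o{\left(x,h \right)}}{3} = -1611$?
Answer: $- \frac{1}{3547115} \approx -2.8192 \cdot 10^{-7}$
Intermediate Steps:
$o{\left(x,h \right)} = -4833$ ($o{\left(x,h \right)} = 3 \left(-1611\right) = -4833$)
$\frac{1}{o{\left(1771,-2747 \right)} + q} = \frac{1}{-4833 - 3542282} = \frac{1}{-3547115} = - \frac{1}{3547115}$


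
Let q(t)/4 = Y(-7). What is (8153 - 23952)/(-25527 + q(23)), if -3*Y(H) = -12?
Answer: 15799/25511 ≈ 0.61930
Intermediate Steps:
Y(H) = 4 (Y(H) = -⅓*(-12) = 4)
q(t) = 16 (q(t) = 4*4 = 16)
(8153 - 23952)/(-25527 + q(23)) = (8153 - 23952)/(-25527 + 16) = -15799/(-25511) = -15799*(-1/25511) = 15799/25511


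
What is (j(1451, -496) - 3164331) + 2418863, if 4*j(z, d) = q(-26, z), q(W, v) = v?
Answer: -2980421/4 ≈ -7.4511e+5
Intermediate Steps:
j(z, d) = z/4
(j(1451, -496) - 3164331) + 2418863 = ((1/4)*1451 - 3164331) + 2418863 = (1451/4 - 3164331) + 2418863 = -12655873/4 + 2418863 = -2980421/4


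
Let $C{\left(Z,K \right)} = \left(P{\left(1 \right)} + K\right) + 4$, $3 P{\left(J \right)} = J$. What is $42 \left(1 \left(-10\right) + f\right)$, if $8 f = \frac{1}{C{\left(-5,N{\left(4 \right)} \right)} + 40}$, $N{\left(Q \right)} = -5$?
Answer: $- \frac{198177}{472} \approx -419.87$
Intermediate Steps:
$P{\left(J \right)} = \frac{J}{3}$
$C{\left(Z,K \right)} = \frac{13}{3} + K$ ($C{\left(Z,K \right)} = \left(\frac{1}{3} \cdot 1 + K\right) + 4 = \left(\frac{1}{3} + K\right) + 4 = \frac{13}{3} + K$)
$f = \frac{3}{944}$ ($f = \frac{1}{8 \left(\left(\frac{13}{3} - 5\right) + 40\right)} = \frac{1}{8 \left(- \frac{2}{3} + 40\right)} = \frac{1}{8 \cdot \frac{118}{3}} = \frac{1}{8} \cdot \frac{3}{118} = \frac{3}{944} \approx 0.003178$)
$42 \left(1 \left(-10\right) + f\right) = 42 \left(1 \left(-10\right) + \frac{3}{944}\right) = 42 \left(-10 + \frac{3}{944}\right) = 42 \left(- \frac{9437}{944}\right) = - \frac{198177}{472}$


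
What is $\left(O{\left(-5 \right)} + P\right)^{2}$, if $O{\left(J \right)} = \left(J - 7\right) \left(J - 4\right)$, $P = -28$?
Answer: $6400$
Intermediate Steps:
$O{\left(J \right)} = \left(-7 + J\right) \left(-4 + J\right)$
$\left(O{\left(-5 \right)} + P\right)^{2} = \left(\left(28 + \left(-5\right)^{2} - -55\right) - 28\right)^{2} = \left(\left(28 + 25 + 55\right) - 28\right)^{2} = \left(108 - 28\right)^{2} = 80^{2} = 6400$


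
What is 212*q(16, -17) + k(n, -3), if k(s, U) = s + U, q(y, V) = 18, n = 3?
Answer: 3816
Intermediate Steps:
k(s, U) = U + s
212*q(16, -17) + k(n, -3) = 212*18 + (-3 + 3) = 3816 + 0 = 3816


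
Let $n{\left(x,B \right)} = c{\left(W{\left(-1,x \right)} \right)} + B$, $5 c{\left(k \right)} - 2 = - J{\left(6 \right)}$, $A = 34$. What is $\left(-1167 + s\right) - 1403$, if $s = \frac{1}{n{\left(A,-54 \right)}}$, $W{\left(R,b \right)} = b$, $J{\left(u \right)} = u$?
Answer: $- \frac{704185}{274} \approx -2570.0$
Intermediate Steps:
$c{\left(k \right)} = - \frac{4}{5}$ ($c{\left(k \right)} = \frac{2}{5} + \frac{\left(-1\right) 6}{5} = \frac{2}{5} + \frac{1}{5} \left(-6\right) = \frac{2}{5} - \frac{6}{5} = - \frac{4}{5}$)
$n{\left(x,B \right)} = - \frac{4}{5} + B$
$s = - \frac{5}{274}$ ($s = \frac{1}{- \frac{4}{5} - 54} = \frac{1}{- \frac{274}{5}} = - \frac{5}{274} \approx -0.018248$)
$\left(-1167 + s\right) - 1403 = \left(-1167 - \frac{5}{274}\right) - 1403 = - \frac{319763}{274} - 1403 = - \frac{704185}{274}$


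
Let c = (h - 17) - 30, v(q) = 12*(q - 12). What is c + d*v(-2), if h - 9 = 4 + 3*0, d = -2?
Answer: 302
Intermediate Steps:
h = 13 (h = 9 + (4 + 3*0) = 9 + (4 + 0) = 9 + 4 = 13)
v(q) = -144 + 12*q (v(q) = 12*(-12 + q) = -144 + 12*q)
c = -34 (c = (13 - 17) - 30 = -4 - 30 = -34)
c + d*v(-2) = -34 - 2*(-144 + 12*(-2)) = -34 - 2*(-144 - 24) = -34 - 2*(-168) = -34 + 336 = 302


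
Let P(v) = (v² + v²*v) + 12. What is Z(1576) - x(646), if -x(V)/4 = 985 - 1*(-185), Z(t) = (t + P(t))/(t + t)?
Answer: 982916925/788 ≈ 1.2474e+6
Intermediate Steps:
P(v) = 12 + v² + v³ (P(v) = (v² + v³) + 12 = 12 + v² + v³)
Z(t) = (12 + t + t² + t³)/(2*t) (Z(t) = (t + (12 + t² + t³))/(t + t) = (12 + t + t² + t³)/((2*t)) = (12 + t + t² + t³)*(1/(2*t)) = (12 + t + t² + t³)/(2*t))
x(V) = -4680 (x(V) = -4*(985 - 1*(-185)) = -4*(985 + 185) = -4*1170 = -4680)
Z(1576) - x(646) = (½)*(12 + 1576 + 1576² + 1576³)/1576 - 1*(-4680) = (½)*(1/1576)*(12 + 1576 + 2483776 + 3914430976) + 4680 = (½)*(1/1576)*3916916340 + 4680 = 979229085/788 + 4680 = 982916925/788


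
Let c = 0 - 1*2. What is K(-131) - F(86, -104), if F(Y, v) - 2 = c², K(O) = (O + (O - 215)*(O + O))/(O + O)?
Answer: -703/2 ≈ -351.50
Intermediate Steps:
c = -2 (c = 0 - 2 = -2)
K(O) = (O + 2*O*(-215 + O))/(2*O) (K(O) = (O + (-215 + O)*(2*O))/((2*O)) = (O + 2*O*(-215 + O))*(1/(2*O)) = (O + 2*O*(-215 + O))/(2*O))
F(Y, v) = 6 (F(Y, v) = 2 + (-2)² = 2 + 4 = 6)
K(-131) - F(86, -104) = (-429/2 - 131) - 1*6 = -691/2 - 6 = -703/2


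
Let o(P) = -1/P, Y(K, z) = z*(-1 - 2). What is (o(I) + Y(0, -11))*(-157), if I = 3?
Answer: -15386/3 ≈ -5128.7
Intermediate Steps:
Y(K, z) = -3*z (Y(K, z) = z*(-3) = -3*z)
(o(I) + Y(0, -11))*(-157) = (-1/3 - 3*(-11))*(-157) = (-1*⅓ + 33)*(-157) = (-⅓ + 33)*(-157) = (98/3)*(-157) = -15386/3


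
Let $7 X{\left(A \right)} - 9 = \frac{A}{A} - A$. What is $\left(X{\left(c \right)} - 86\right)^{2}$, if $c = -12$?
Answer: $\frac{336400}{49} \approx 6865.3$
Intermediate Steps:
$X{\left(A \right)} = \frac{10}{7} - \frac{A}{7}$ ($X{\left(A \right)} = \frac{9}{7} + \frac{\frac{A}{A} - A}{7} = \frac{9}{7} + \frac{1 - A}{7} = \frac{9}{7} - \left(- \frac{1}{7} + \frac{A}{7}\right) = \frac{10}{7} - \frac{A}{7}$)
$\left(X{\left(c \right)} - 86\right)^{2} = \left(\left(\frac{10}{7} - - \frac{12}{7}\right) - 86\right)^{2} = \left(\left(\frac{10}{7} + \frac{12}{7}\right) - 86\right)^{2} = \left(\frac{22}{7} - 86\right)^{2} = \left(- \frac{580}{7}\right)^{2} = \frac{336400}{49}$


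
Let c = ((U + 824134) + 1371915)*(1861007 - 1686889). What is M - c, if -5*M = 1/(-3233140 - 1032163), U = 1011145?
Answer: -11909370141082311379/21326515 ≈ -5.5843e+11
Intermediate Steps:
c = 558430204892 (c = ((1011145 + 824134) + 1371915)*(1861007 - 1686889) = (1835279 + 1371915)*174118 = 3207194*174118 = 558430204892)
M = 1/21326515 (M = -1/(5*(-3233140 - 1032163)) = -⅕/(-4265303) = -⅕*(-1/4265303) = 1/21326515 ≈ 4.6890e-8)
M - c = 1/21326515 - 1*558430204892 = 1/21326515 - 558430204892 = -11909370141082311379/21326515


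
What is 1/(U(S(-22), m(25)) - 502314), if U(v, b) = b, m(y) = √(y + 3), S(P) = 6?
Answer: -251157/126159677284 - √7/126159677284 ≈ -1.9908e-6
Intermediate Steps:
m(y) = √(3 + y)
1/(U(S(-22), m(25)) - 502314) = 1/(√(3 + 25) - 502314) = 1/(√28 - 502314) = 1/(2*√7 - 502314) = 1/(-502314 + 2*√7)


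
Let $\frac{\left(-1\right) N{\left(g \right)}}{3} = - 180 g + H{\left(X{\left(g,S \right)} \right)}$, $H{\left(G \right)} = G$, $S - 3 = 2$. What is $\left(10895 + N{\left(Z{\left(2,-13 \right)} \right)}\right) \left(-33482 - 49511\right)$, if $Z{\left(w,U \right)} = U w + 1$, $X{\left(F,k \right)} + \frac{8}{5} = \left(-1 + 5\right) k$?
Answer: $\frac{1103889893}{5} \approx 2.2078 \cdot 10^{8}$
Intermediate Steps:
$S = 5$ ($S = 3 + 2 = 5$)
$X{\left(F,k \right)} = - \frac{8}{5} + 4 k$ ($X{\left(F,k \right)} = - \frac{8}{5} + \left(-1 + 5\right) k = - \frac{8}{5} + 4 k$)
$Z{\left(w,U \right)} = 1 + U w$
$N{\left(g \right)} = - \frac{276}{5} + 540 g$ ($N{\left(g \right)} = - 3 \left(- 180 g + \left(- \frac{8}{5} + 4 \cdot 5\right)\right) = - 3 \left(- 180 g + \left(- \frac{8}{5} + 20\right)\right) = - 3 \left(- 180 g + \frac{92}{5}\right) = - 3 \left(\frac{92}{5} - 180 g\right) = - \frac{276}{5} + 540 g$)
$\left(10895 + N{\left(Z{\left(2,-13 \right)} \right)}\right) \left(-33482 - 49511\right) = \left(10895 + \left(- \frac{276}{5} + 540 \left(1 - 26\right)\right)\right) \left(-33482 - 49511\right) = \left(10895 + \left(- \frac{276}{5} + 540 \left(1 - 26\right)\right)\right) \left(-82993\right) = \left(10895 + \left(- \frac{276}{5} + 540 \left(-25\right)\right)\right) \left(-82993\right) = \left(10895 - \frac{67776}{5}\right) \left(-82993\right) = \left(- \frac{13301}{5}\right) \left(-82993\right) = \frac{1103889893}{5}$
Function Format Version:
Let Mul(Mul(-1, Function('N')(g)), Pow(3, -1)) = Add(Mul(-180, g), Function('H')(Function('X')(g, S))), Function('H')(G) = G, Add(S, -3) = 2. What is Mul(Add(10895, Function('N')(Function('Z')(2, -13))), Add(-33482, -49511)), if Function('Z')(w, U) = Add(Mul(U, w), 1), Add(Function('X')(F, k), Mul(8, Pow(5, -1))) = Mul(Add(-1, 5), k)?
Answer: Rational(1103889893, 5) ≈ 2.2078e+8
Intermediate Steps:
S = 5 (S = Add(3, 2) = 5)
Function('X')(F, k) = Add(Rational(-8, 5), Mul(4, k)) (Function('X')(F, k) = Add(Rational(-8, 5), Mul(Add(-1, 5), k)) = Add(Rational(-8, 5), Mul(4, k)))
Function('Z')(w, U) = Add(1, Mul(U, w))
Function('N')(g) = Add(Rational(-276, 5), Mul(540, g)) (Function('N')(g) = Mul(-3, Add(Mul(-180, g), Add(Rational(-8, 5), Mul(4, 5)))) = Mul(-3, Add(Mul(-180, g), Add(Rational(-8, 5), 20))) = Mul(-3, Add(Mul(-180, g), Rational(92, 5))) = Mul(-3, Add(Rational(92, 5), Mul(-180, g))) = Add(Rational(-276, 5), Mul(540, g)))
Mul(Add(10895, Function('N')(Function('Z')(2, -13))), Add(-33482, -49511)) = Mul(Add(10895, Add(Rational(-276, 5), Mul(540, Add(1, Mul(-13, 2))))), Add(-33482, -49511)) = Mul(Add(10895, Add(Rational(-276, 5), Mul(540, Add(1, -26)))), -82993) = Mul(Add(10895, Add(Rational(-276, 5), Mul(540, -25))), -82993) = Mul(Add(10895, Add(Rational(-276, 5), -13500)), -82993) = Mul(Add(10895, Rational(-67776, 5)), -82993) = Mul(Rational(-13301, 5), -82993) = Rational(1103889893, 5)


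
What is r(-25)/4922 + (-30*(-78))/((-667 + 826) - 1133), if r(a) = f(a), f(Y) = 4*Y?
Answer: -2903720/1198507 ≈ -2.4228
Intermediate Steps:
r(a) = 4*a
r(-25)/4922 + (-30*(-78))/((-667 + 826) - 1133) = (4*(-25))/4922 + (-30*(-78))/((-667 + 826) - 1133) = -100*1/4922 + 2340/(159 - 1133) = -50/2461 + 2340/(-974) = -50/2461 + 2340*(-1/974) = -50/2461 - 1170/487 = -2903720/1198507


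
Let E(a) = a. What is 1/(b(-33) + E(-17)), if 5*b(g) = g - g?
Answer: -1/17 ≈ -0.058824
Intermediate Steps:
b(g) = 0 (b(g) = (g - g)/5 = (1/5)*0 = 0)
1/(b(-33) + E(-17)) = 1/(0 - 17) = 1/(-17) = -1/17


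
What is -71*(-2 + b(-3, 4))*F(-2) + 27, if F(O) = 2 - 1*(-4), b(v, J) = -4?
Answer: 2583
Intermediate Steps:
F(O) = 6 (F(O) = 2 + 4 = 6)
-71*(-2 + b(-3, 4))*F(-2) + 27 = -71*(-2 - 4)*6 + 27 = -(-426)*6 + 27 = -71*(-36) + 27 = 2556 + 27 = 2583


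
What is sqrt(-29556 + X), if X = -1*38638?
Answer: I*sqrt(68194) ≈ 261.14*I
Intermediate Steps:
X = -38638
sqrt(-29556 + X) = sqrt(-29556 - 38638) = sqrt(-68194) = I*sqrt(68194)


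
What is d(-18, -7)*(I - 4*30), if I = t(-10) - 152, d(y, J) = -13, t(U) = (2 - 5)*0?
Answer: 3536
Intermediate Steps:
t(U) = 0 (t(U) = -3*0 = 0)
I = -152 (I = 0 - 152 = -152)
d(-18, -7)*(I - 4*30) = -13*(-152 - 4*30) = -13*(-152 - 120) = -13*(-272) = 3536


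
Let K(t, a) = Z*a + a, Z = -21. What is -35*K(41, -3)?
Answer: -2100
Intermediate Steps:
K(t, a) = -20*a (K(t, a) = -21*a + a = -20*a)
-35*K(41, -3) = -(-700)*(-3) = -35*60 = -2100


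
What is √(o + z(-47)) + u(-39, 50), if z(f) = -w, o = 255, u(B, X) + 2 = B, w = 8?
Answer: -41 + √247 ≈ -25.284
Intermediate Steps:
u(B, X) = -2 + B
z(f) = -8 (z(f) = -1*8 = -8)
√(o + z(-47)) + u(-39, 50) = √(255 - 8) + (-2 - 39) = √247 - 41 = -41 + √247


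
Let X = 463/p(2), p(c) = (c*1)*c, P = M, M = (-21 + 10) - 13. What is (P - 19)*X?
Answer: -19909/4 ≈ -4977.3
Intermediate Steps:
M = -24 (M = -11 - 13 = -24)
P = -24
p(c) = c**2 (p(c) = c*c = c**2)
X = 463/4 (X = 463/(2**2) = 463/4 ≈ 115.75)
(P - 19)*X = (-24 - 19)*(463/4) = -43*463/4 = -19909/4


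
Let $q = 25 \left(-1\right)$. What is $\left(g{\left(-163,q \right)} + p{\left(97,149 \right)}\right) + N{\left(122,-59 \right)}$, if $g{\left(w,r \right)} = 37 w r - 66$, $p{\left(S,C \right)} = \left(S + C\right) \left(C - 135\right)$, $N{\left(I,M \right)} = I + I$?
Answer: $154397$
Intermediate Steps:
$N{\left(I,M \right)} = 2 I$
$p{\left(S,C \right)} = \left(-135 + C\right) \left(C + S\right)$ ($p{\left(S,C \right)} = \left(C + S\right) \left(-135 + C\right) = \left(-135 + C\right) \left(C + S\right)$)
$q = -25$
$g{\left(w,r \right)} = -66 + 37 r w$ ($g{\left(w,r \right)} = 37 r w - 66 = -66 + 37 r w$)
$\left(g{\left(-163,q \right)} + p{\left(97,149 \right)}\right) + N{\left(122,-59 \right)} = \left(\left(-66 + 37 \left(-25\right) \left(-163\right)\right) + \left(149^{2} - 20115 - 13095 + 149 \cdot 97\right)\right) + 2 \cdot 122 = \left(\left(-66 + 150775\right) + \left(22201 - 20115 - 13095 + 14453\right)\right) + 244 = \left(150709 + 3444\right) + 244 = 154153 + 244 = 154397$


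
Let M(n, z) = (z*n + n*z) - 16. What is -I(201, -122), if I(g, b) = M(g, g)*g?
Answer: -16237986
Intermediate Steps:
M(n, z) = -16 + 2*n*z (M(n, z) = (n*z + n*z) - 16 = 2*n*z - 16 = -16 + 2*n*z)
I(g, b) = g*(-16 + 2*g²) (I(g, b) = (-16 + 2*g*g)*g = (-16 + 2*g²)*g = g*(-16 + 2*g²))
-I(201, -122) = -2*201*(-8 + 201²) = -2*201*(-8 + 40401) = -2*201*40393 = -1*16237986 = -16237986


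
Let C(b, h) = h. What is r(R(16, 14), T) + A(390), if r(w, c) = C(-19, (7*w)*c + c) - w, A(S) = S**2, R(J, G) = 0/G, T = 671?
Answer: 152771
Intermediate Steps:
R(J, G) = 0
r(w, c) = c - w + 7*c*w (r(w, c) = ((7*w)*c + c) - w = (7*c*w + c) - w = (c + 7*c*w) - w = c - w + 7*c*w)
r(R(16, 14), T) + A(390) = (-1*0 + 671*(1 + 7*0)) + 390**2 = (0 + 671*(1 + 0)) + 152100 = (0 + 671*1) + 152100 = (0 + 671) + 152100 = 671 + 152100 = 152771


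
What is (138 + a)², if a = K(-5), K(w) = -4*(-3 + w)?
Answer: 28900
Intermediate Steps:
K(w) = 12 - 4*w
a = 32 (a = 12 - 4*(-5) = 12 + 20 = 32)
(138 + a)² = (138 + 32)² = 170² = 28900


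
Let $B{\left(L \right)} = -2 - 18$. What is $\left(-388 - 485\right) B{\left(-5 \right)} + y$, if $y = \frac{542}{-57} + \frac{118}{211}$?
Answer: $\frac{209883784}{12027} \approx 17451.0$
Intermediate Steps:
$y = - \frac{107636}{12027}$ ($y = 542 \left(- \frac{1}{57}\right) + 118 \cdot \frac{1}{211} = - \frac{542}{57} + \frac{118}{211} = - \frac{107636}{12027} \approx -8.9495$)
$B{\left(L \right)} = -20$ ($B{\left(L \right)} = -2 - 18 = -20$)
$\left(-388 - 485\right) B{\left(-5 \right)} + y = \left(-388 - 485\right) \left(-20\right) - \frac{107636}{12027} = \left(-873\right) \left(-20\right) - \frac{107636}{12027} = 17460 - \frac{107636}{12027} = \frac{209883784}{12027}$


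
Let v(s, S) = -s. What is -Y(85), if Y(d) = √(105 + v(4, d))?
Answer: -√101 ≈ -10.050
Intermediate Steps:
Y(d) = √101 (Y(d) = √(105 - 1*4) = √(105 - 4) = √101)
-Y(85) = -√101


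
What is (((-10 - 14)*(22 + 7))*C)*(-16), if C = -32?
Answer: -356352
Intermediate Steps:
(((-10 - 14)*(22 + 7))*C)*(-16) = (((-10 - 14)*(22 + 7))*(-32))*(-16) = (-24*29*(-32))*(-16) = -696*(-32)*(-16) = 22272*(-16) = -356352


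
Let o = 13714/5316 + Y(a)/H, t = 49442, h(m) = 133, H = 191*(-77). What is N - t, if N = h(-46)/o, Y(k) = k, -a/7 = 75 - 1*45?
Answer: -102212680480/2069471 ≈ -49391.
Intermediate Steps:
a = -210 (a = -7*(75 - 1*45) = -7*(75 - 45) = -7*30 = -210)
H = -14707
o = 14486297/5584458 (o = 13714/5316 - 210/(-14707) = 13714*(1/5316) - 210*(-1/14707) = 6857/2658 + 30/2101 = 14486297/5584458 ≈ 2.5940)
N = 106104702/2069471 (N = 133/(14486297/5584458) = 133*(5584458/14486297) = 106104702/2069471 ≈ 51.271)
N - t = 106104702/2069471 - 1*49442 = 106104702/2069471 - 49442 = -102212680480/2069471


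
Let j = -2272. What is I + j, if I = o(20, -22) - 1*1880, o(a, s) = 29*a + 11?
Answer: -3561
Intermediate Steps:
o(a, s) = 11 + 29*a
I = -1289 (I = (11 + 29*20) - 1*1880 = (11 + 580) - 1880 = 591 - 1880 = -1289)
I + j = -1289 - 2272 = -3561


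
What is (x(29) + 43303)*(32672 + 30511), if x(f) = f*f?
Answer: 2789150352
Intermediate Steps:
x(f) = f**2
(x(29) + 43303)*(32672 + 30511) = (29**2 + 43303)*(32672 + 30511) = (841 + 43303)*63183 = 44144*63183 = 2789150352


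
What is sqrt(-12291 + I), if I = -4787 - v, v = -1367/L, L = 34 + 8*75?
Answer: I*sqrt(6863737890)/634 ≈ 130.67*I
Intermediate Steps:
L = 634 (L = 34 + 600 = 634)
v = -1367/634 ≈ -2.1562
I = -3033591/634 (I = -4787 - 1*(-1367/634) = -4787 + 1367/634 = -3033591/634 ≈ -4784.8)
sqrt(-12291 + I) = sqrt(-12291 - 3033591/634) = sqrt(-10826085/634) = I*sqrt(6863737890)/634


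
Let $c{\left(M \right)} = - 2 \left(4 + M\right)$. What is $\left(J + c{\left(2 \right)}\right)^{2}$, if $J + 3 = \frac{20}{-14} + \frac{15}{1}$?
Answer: $\frac{100}{49} \approx 2.0408$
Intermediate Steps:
$c{\left(M \right)} = -8 - 2 M$
$J = \frac{74}{7}$ ($J = -3 + \left(\frac{20}{-14} + \frac{15}{1}\right) = -3 + \left(20 \left(- \frac{1}{14}\right) + 15 \cdot 1\right) = -3 + \left(- \frac{10}{7} + 15\right) = -3 + \frac{95}{7} = \frac{74}{7} \approx 10.571$)
$\left(J + c{\left(2 \right)}\right)^{2} = \left(\frac{74}{7} - 12\right)^{2} = \left(- \frac{10}{7}\right)^{2} = \frac{100}{49}$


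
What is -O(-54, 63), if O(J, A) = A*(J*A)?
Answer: 214326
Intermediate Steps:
O(J, A) = J*A**2 (O(J, A) = A*(A*J) = J*A**2)
-O(-54, 63) = -(-54)*63**2 = -(-54)*3969 = -1*(-214326) = 214326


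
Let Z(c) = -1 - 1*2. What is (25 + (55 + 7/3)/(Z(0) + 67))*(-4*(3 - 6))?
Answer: 1243/4 ≈ 310.75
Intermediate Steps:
Z(c) = -3 (Z(c) = -1 - 2 = -3)
(25 + (55 + 7/3)/(Z(0) + 67))*(-4*(3 - 6)) = (25 + (55 + 7/3)/(-3 + 67))*(-4*(3 - 6)) = (25 + (55 + 7*(⅓))/64)*(-4*(-3)) = (25 + (55 + 7/3)*(1/64))*12 = (25 + (172/3)*(1/64))*12 = (25 + 43/48)*12 = (1243/48)*12 = 1243/4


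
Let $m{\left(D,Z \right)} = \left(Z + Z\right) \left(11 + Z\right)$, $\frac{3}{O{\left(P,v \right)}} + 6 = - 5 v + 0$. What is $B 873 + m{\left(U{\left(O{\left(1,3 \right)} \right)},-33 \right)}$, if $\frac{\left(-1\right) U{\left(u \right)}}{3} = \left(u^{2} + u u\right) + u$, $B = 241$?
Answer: $211845$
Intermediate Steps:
$O{\left(P,v \right)} = \frac{3}{-6 - 5 v}$ ($O{\left(P,v \right)} = \frac{3}{-6 + \left(- 5 v + 0\right)} = \frac{3}{-6 - 5 v}$)
$U{\left(u \right)} = - 6 u^{2} - 3 u$ ($U{\left(u \right)} = - 3 \left(\left(u^{2} + u u\right) + u\right) = - 3 \left(\left(u^{2} + u^{2}\right) + u\right) = - 3 \left(2 u^{2} + u\right) = - 3 \left(u + 2 u^{2}\right) = - 6 u^{2} - 3 u$)
$m{\left(D,Z \right)} = 2 Z \left(11 + Z\right)$
$B 873 + m{\left(U{\left(O{\left(1,3 \right)} \right)},-33 \right)} = 241 \cdot 873 + 2 \left(-33\right) \left(11 - 33\right) = 210393 + 2 \left(-33\right) \left(-22\right) = 210393 + 1452 = 211845$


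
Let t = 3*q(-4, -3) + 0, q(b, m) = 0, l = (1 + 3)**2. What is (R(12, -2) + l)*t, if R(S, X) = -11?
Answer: 0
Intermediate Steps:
l = 16 (l = 4**2 = 16)
t = 0 (t = 3*0 + 0 = 0 + 0 = 0)
(R(12, -2) + l)*t = (-11 + 16)*0 = 5*0 = 0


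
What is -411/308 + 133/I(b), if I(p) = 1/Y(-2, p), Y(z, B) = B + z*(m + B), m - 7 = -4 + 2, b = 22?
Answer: -1311259/308 ≈ -4257.3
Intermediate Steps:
m = 5 (m = 7 + (-4 + 2) = 7 - 2 = 5)
Y(z, B) = B + z*(5 + B)
I(p) = 1/(-10 - p) (I(p) = 1/(p + 5*(-2) + p*(-2)) = 1/(p - 10 - 2*p) = 1/(-10 - p))
-411/308 + 133/I(b) = -411/308 + 133/(1/(-10 - 1*22)) = -411*1/308 + 133/(1/(-10 - 22)) = -411/308 + 133/(1/(-32)) = -411/308 + 133/(-1/32) = -411/308 + 133*(-32) = -411/308 - 4256 = -1311259/308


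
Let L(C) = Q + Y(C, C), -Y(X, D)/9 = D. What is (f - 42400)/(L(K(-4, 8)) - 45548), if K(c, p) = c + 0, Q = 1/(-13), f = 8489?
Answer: 440843/591657 ≈ 0.74510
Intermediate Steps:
Y(X, D) = -9*D
Q = -1/13 ≈ -0.076923
K(c, p) = c
L(C) = -1/13 - 9*C
(f - 42400)/(L(K(-4, 8)) - 45548) = (8489 - 42400)/((-1/13 - 9*(-4)) - 45548) = -33911/((-1/13 + 36) - 45548) = -33911/(467/13 - 45548) = -33911/(-591657/13) = -33911*(-13/591657) = 440843/591657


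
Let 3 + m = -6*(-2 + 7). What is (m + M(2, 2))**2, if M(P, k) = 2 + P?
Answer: 841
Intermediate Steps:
m = -33 (m = -3 - 6*(-2 + 7) = -3 - 6*5 = -3 - 30 = -33)
(m + M(2, 2))**2 = (-33 + (2 + 2))**2 = (-33 + 4)**2 = (-29)**2 = 841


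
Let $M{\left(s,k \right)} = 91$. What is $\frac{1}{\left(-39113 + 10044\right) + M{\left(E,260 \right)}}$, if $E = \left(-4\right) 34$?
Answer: $- \frac{1}{28978} \approx -3.4509 \cdot 10^{-5}$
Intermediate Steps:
$E = -136$
$\frac{1}{\left(-39113 + 10044\right) + M{\left(E,260 \right)}} = \frac{1}{\left(-39113 + 10044\right) + 91} = \frac{1}{-29069 + 91} = \frac{1}{-28978} = - \frac{1}{28978}$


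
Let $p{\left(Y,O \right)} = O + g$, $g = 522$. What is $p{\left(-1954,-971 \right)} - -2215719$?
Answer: $2215270$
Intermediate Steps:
$p{\left(Y,O \right)} = 522 + O$ ($p{\left(Y,O \right)} = O + 522 = 522 + O$)
$p{\left(-1954,-971 \right)} - -2215719 = \left(522 - 971\right) - -2215719 = -449 + 2215719 = 2215270$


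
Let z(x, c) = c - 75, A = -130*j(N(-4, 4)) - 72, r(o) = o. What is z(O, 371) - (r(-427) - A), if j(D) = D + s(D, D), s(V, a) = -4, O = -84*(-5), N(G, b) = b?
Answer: 651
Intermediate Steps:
O = 420
j(D) = -4 + D (j(D) = D - 4 = -4 + D)
A = -72 (A = -130*(-4 + 4) - 72 = -130*0 - 72 = 0 - 72 = -72)
z(x, c) = -75 + c
z(O, 371) - (r(-427) - A) = (-75 + 371) - (-427 - 1*(-72)) = 296 - (-427 + 72) = 296 - 1*(-355) = 296 + 355 = 651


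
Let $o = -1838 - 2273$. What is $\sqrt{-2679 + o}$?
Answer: $i \sqrt{6790} \approx 82.401 i$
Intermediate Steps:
$o = -4111$ ($o = -1838 - 2273 = -4111$)
$\sqrt{-2679 + o} = \sqrt{-2679 - 4111} = \sqrt{-6790} = i \sqrt{6790}$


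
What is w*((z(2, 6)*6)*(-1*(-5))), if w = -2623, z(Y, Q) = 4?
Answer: -314760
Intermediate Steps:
w*((z(2, 6)*6)*(-1*(-5))) = -2623*4*6*(-1*(-5)) = -62952*5 = -2623*120 = -314760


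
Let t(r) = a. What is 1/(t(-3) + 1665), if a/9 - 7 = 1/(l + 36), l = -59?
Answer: 23/39735 ≈ 0.00057883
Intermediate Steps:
a = 1440/23 (a = 63 + 9/(-59 + 36) = 63 + 9/(-23) = 63 + 9*(-1/23) = 63 - 9/23 = 1440/23 ≈ 62.609)
t(r) = 1440/23
1/(t(-3) + 1665) = 1/(1440/23 + 1665) = 1/(39735/23) = 23/39735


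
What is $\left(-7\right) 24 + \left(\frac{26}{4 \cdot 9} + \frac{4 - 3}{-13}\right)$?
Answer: $- \frac{39161}{234} \approx -167.35$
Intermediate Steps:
$\left(-7\right) 24 + \left(\frac{26}{4 \cdot 9} + \frac{4 - 3}{-13}\right) = -168 + \left(\frac{26}{36} + 1 \left(- \frac{1}{13}\right)\right) = -168 + \left(26 \cdot \frac{1}{36} - \frac{1}{13}\right) = -168 + \left(\frac{13}{18} - \frac{1}{13}\right) = -168 + \frac{151}{234} = - \frac{39161}{234}$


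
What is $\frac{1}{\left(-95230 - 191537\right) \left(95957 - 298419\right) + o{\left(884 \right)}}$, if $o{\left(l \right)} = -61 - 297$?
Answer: $\frac{1}{58059419996} \approx 1.7224 \cdot 10^{-11}$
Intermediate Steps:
$o{\left(l \right)} = -358$ ($o{\left(l \right)} = -61 - 297 = -358$)
$\frac{1}{\left(-95230 - 191537\right) \left(95957 - 298419\right) + o{\left(884 \right)}} = \frac{1}{\left(-95230 - 191537\right) \left(95957 - 298419\right) - 358} = \frac{1}{\left(-286767\right) \left(-202462\right) - 358} = \frac{1}{58059420354 - 358} = \frac{1}{58059419996}$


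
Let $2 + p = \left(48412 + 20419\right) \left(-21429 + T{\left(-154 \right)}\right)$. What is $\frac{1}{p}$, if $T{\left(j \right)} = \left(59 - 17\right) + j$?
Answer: $- \frac{1}{1482688573} \approx -6.7445 \cdot 10^{-10}$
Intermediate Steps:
$T{\left(j \right)} = 42 + j$
$p = -1482688573$ ($p = -2 + \left(48412 + 20419\right) \left(-21429 + \left(42 - 154\right)\right) = -2 + 68831 \left(-21429 - 112\right) = -2 + 68831 \left(-21541\right) = -2 - 1482688571 = -1482688573$)
$\frac{1}{p} = \frac{1}{-1482688573} = - \frac{1}{1482688573}$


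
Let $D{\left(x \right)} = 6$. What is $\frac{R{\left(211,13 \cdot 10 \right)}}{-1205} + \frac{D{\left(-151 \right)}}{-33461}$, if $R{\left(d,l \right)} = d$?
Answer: $- \frac{7067501}{40320505} \approx -0.17528$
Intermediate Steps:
$\frac{R{\left(211,13 \cdot 10 \right)}}{-1205} + \frac{D{\left(-151 \right)}}{-33461} = \frac{211}{-1205} + \frac{6}{-33461} = 211 \left(- \frac{1}{1205}\right) + 6 \left(- \frac{1}{33461}\right) = - \frac{211}{1205} - \frac{6}{33461} = - \frac{7067501}{40320505}$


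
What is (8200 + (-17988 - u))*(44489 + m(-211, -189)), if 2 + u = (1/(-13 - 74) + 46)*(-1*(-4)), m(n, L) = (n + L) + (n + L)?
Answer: -12631742318/29 ≈ -4.3558e+8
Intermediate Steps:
m(n, L) = 2*L + 2*n (m(n, L) = (L + n) + (L + n) = 2*L + 2*n)
u = 15830/87 (u = -2 + (1/(-13 - 74) + 46)*(-1*(-4)) = -2 + (1/(-87) + 46)*4 = -2 + (-1/87 + 46)*4 = -2 + (4001/87)*4 = -2 + 16004/87 = 15830/87 ≈ 181.95)
(8200 + (-17988 - u))*(44489 + m(-211, -189)) = (8200 + (-17988 - 1*15830/87))*(44489 + (2*(-189) + 2*(-211))) = (8200 + (-17988 - 15830/87))*(44489 + (-378 - 422)) = (8200 - 1580786/87)*(44489 - 800) = -867386/87*43689 = -12631742318/29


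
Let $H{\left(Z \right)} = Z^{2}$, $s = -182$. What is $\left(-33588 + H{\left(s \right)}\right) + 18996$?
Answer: $18532$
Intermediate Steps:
$\left(-33588 + H{\left(s \right)}\right) + 18996 = \left(-33588 + \left(-182\right)^{2}\right) + 18996 = \left(-33588 + 33124\right) + 18996 = -464 + 18996 = 18532$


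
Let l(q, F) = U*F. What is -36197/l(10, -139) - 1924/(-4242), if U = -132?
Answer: -6569229/4324012 ≈ -1.5192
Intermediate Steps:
l(q, F) = -132*F
-36197/l(10, -139) - 1924/(-4242) = -36197/((-132*(-139))) - 1924/(-4242) = -36197/18348 - 1924*(-1/4242) = -36197*1/18348 + 962/2121 = -36197/18348 + 962/2121 = -6569229/4324012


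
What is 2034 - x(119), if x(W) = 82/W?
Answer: 241964/119 ≈ 2033.3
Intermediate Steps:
2034 - x(119) = 2034 - 82/119 = 241964/119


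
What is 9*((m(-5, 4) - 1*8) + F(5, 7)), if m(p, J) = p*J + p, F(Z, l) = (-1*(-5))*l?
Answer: 18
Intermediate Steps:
F(Z, l) = 5*l
m(p, J) = p + J*p (m(p, J) = J*p + p = p + J*p)
9*((m(-5, 4) - 1*8) + F(5, 7)) = 9*((-5*(1 + 4) - 1*8) + 5*7) = 9*((-5*5 - 8) + 35) = 9*((-25 - 8) + 35) = 9*(-33 + 35) = 9*2 = 18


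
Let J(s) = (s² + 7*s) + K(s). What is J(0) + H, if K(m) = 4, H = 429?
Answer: 433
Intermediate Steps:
J(s) = 4 + s² + 7*s (J(s) = (s² + 7*s) + 4 = 4 + s² + 7*s)
J(0) + H = (4 + 0² + 7*0) + 429 = (4 + 0 + 0) + 429 = 4 + 429 = 433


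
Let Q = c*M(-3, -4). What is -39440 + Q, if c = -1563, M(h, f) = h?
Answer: -34751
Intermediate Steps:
Q = 4689 (Q = -1563*(-3) = 4689)
-39440 + Q = -39440 + 4689 = -34751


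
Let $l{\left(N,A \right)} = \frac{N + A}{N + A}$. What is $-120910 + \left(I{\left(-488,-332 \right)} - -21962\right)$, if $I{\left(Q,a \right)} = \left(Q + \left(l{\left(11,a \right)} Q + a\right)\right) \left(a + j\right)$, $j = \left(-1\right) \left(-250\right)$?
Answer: $8308$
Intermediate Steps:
$j = 250$
$l{\left(N,A \right)} = 1$ ($l{\left(N,A \right)} = \frac{A + N}{A + N} = 1$)
$I{\left(Q,a \right)} = \left(250 + a\right) \left(a + 2 Q\right)$ ($I{\left(Q,a \right)} = \left(Q + \left(1 Q + a\right)\right) \left(a + 250\right) = \left(Q + \left(Q + a\right)\right) \left(250 + a\right) = \left(a + 2 Q\right) \left(250 + a\right) = \left(250 + a\right) \left(a + 2 Q\right)$)
$-120910 + \left(I{\left(-488,-332 \right)} - -21962\right) = -120910 + \left(\left(\left(-332\right)^{2} + 250 \left(-332\right) + 500 \left(-488\right) + 2 \left(-488\right) \left(-332\right)\right) - -21962\right) = -120910 + \left(\left(110224 - 83000 - 244000 + 324032\right) + 21962\right) = -120910 + \left(107256 + 21962\right) = -120910 + 129218 = 8308$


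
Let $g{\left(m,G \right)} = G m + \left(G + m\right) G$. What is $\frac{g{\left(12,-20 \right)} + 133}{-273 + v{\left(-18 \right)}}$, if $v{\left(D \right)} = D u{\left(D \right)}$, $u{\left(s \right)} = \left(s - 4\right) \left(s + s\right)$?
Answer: $- \frac{53}{14529} \approx -0.0036479$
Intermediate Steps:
$g{\left(m,G \right)} = G m + G \left(G + m\right)$
$u{\left(s \right)} = 2 s \left(-4 + s\right)$ ($u{\left(s \right)} = \left(-4 + s\right) 2 s = 2 s \left(-4 + s\right)$)
$v{\left(D \right)} = 2 D^{2} \left(-4 + D\right)$ ($v{\left(D \right)} = D 2 D \left(-4 + D\right) = 2 D^{2} \left(-4 + D\right)$)
$\frac{g{\left(12,-20 \right)} + 133}{-273 + v{\left(-18 \right)}} = \frac{- 20 \left(-20 + 2 \cdot 12\right) + 133}{-273 + 2 \left(-18\right)^{2} \left(-4 - 18\right)} = \frac{- 20 \left(-20 + 24\right) + 133}{-273 + 2 \cdot 324 \left(-22\right)} = \frac{\left(-20\right) 4 + 133}{-273 - 14256} = \frac{-80 + 133}{-14529} = 53 \left(- \frac{1}{14529}\right) = - \frac{53}{14529}$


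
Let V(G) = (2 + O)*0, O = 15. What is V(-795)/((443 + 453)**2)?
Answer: 0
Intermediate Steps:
V(G) = 0 (V(G) = (2 + 15)*0 = 17*0 = 0)
V(-795)/((443 + 453)**2) = 0/((443 + 453)**2) = 0/(896**2) = 0/802816 = 0*(1/802816) = 0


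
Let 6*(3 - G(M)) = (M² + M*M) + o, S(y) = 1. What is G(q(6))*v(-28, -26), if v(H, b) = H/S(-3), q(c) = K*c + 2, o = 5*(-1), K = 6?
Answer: 13370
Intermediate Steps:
o = -5
q(c) = 2 + 6*c (q(c) = 6*c + 2 = 2 + 6*c)
G(M) = 23/6 - M²/3 (G(M) = 3 - ((M² + M*M) - 5)/6 = 3 - ((M² + M²) - 5)/6 = 3 - (2*M² - 5)/6 = 3 - (-5 + 2*M²)/6 = 3 + (⅚ - M²/3) = 23/6 - M²/3)
v(H, b) = H (v(H, b) = H/1 = H*1 = H)
G(q(6))*v(-28, -26) = (23/6 - (2 + 6*6)²/3)*(-28) = (23/6 - (2 + 36)²/3)*(-28) = (23/6 - ⅓*38²)*(-28) = (23/6 - ⅓*1444)*(-28) = (23/6 - 1444/3)*(-28) = -955/2*(-28) = 13370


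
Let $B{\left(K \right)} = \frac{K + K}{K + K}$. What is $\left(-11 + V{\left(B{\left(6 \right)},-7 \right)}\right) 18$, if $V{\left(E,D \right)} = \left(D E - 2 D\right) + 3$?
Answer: $-18$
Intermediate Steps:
$B{\left(K \right)} = 1$ ($B{\left(K \right)} = \frac{2 K}{2 K} = 2 K \frac{1}{2 K} = 1$)
$V{\left(E,D \right)} = 3 - 2 D + D E$ ($V{\left(E,D \right)} = \left(- 2 D + D E\right) + 3 = 3 - 2 D + D E$)
$\left(-11 + V{\left(B{\left(6 \right)},-7 \right)}\right) 18 = \left(-11 - -10\right) 18 = \left(-11 + \left(3 + 14 - 7\right)\right) 18 = \left(-11 + 10\right) 18 = \left(-1\right) 18 = -18$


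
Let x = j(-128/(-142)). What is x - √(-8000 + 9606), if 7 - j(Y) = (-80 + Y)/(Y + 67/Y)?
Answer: 2752325/341843 - √1606 ≈ -32.023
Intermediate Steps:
j(Y) = 7 - (-80 + Y)/(Y + 67/Y)
x = 2752325/341843 (x = (469 + 6*(-128/(-142))² + 80*(-128/(-142)))/(67 + (-128/(-142))²) = (469 + 6*(-128*(-1/142))² + 80*(-128*(-1/142)))/(67 + (-128*(-1/142))²) = (469 + 6*(64/71)² + 80*(64/71))/(67 + (64/71)²) = (469 + 6*(4096/5041) + 5120/71)/(67 + 4096/5041) = (469 + 24576/5041 + 5120/71)/(341843/5041) = (5041/341843)*(2752325/5041) = 2752325/341843 ≈ 8.0514)
x - √(-8000 + 9606) = 2752325/341843 - √(-8000 + 9606) = 2752325/341843 - √1606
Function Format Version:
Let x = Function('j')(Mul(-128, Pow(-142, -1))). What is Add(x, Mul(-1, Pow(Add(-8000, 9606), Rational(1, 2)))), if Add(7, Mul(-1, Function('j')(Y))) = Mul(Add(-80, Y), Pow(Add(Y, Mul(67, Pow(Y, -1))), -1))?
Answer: Add(Rational(2752325, 341843), Mul(-1, Pow(1606, Rational(1, 2)))) ≈ -32.023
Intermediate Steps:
Function('j')(Y) = Add(7, Mul(-1, Pow(Add(Y, Mul(67, Pow(Y, -1))), -1), Add(-80, Y))) (Function('j')(Y) = Add(7, Mul(-1, Mul(Add(-80, Y), Pow(Add(Y, Mul(67, Pow(Y, -1))), -1)))) = Add(7, Mul(-1, Mul(Pow(Add(Y, Mul(67, Pow(Y, -1))), -1), Add(-80, Y)))) = Add(7, Mul(-1, Pow(Add(Y, Mul(67, Pow(Y, -1))), -1), Add(-80, Y))))
x = Rational(2752325, 341843) (x = Mul(Pow(Add(67, Pow(Mul(-128, Pow(-142, -1)), 2)), -1), Add(469, Mul(6, Pow(Mul(-128, Pow(-142, -1)), 2)), Mul(80, Mul(-128, Pow(-142, -1))))) = Mul(Pow(Add(67, Pow(Mul(-128, Rational(-1, 142)), 2)), -1), Add(469, Mul(6, Pow(Mul(-128, Rational(-1, 142)), 2)), Mul(80, Mul(-128, Rational(-1, 142))))) = Mul(Pow(Add(67, Pow(Rational(64, 71), 2)), -1), Add(469, Mul(6, Pow(Rational(64, 71), 2)), Mul(80, Rational(64, 71)))) = Mul(Pow(Add(67, Rational(4096, 5041)), -1), Add(469, Mul(6, Rational(4096, 5041)), Rational(5120, 71))) = Mul(Pow(Rational(341843, 5041), -1), Add(469, Rational(24576, 5041), Rational(5120, 71))) = Mul(Rational(5041, 341843), Rational(2752325, 5041)) = Rational(2752325, 341843) ≈ 8.0514)
Add(x, Mul(-1, Pow(Add(-8000, 9606), Rational(1, 2)))) = Add(Rational(2752325, 341843), Mul(-1, Pow(Add(-8000, 9606), Rational(1, 2)))) = Add(Rational(2752325, 341843), Mul(-1, Pow(1606, Rational(1, 2))))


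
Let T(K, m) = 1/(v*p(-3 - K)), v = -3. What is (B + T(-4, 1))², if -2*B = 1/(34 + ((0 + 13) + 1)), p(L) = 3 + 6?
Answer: 1681/746496 ≈ 0.0022519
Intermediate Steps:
p(L) = 9
T(K, m) = -1/27 (T(K, m) = 1/(-3*9) = 1/(-27) = -1/27)
B = -1/96 (B = -1/(2*(34 + ((0 + 13) + 1))) = -1/(2*(34 + (13 + 1))) = -1/(2*(34 + 14)) = -½/48 = -½*1/48 = -1/96 ≈ -0.010417)
(B + T(-4, 1))² = (-1/96 - 1/27)² = (-41/864)² = 1681/746496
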